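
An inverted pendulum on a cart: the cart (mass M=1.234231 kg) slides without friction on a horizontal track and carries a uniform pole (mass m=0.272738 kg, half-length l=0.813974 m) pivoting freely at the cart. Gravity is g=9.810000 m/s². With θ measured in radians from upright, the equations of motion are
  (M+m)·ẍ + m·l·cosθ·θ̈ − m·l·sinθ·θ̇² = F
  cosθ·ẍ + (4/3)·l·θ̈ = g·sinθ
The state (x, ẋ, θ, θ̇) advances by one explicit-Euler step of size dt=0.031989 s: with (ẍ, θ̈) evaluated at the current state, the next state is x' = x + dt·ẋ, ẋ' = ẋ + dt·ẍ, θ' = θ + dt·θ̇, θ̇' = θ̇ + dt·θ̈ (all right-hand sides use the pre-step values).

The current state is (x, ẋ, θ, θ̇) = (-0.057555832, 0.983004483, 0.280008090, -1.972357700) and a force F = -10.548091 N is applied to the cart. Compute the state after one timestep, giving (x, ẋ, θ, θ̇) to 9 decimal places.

sinθ=0.276363423, cosθ=0.961053203
temp = (F + m·l·θ̇²·sinθ)/(M+m) = (-10.548091 + 0.238675647)/1.506969 = -6.841159542
θ̈ = (g·sinθ − cosθ·temp)/(l·(4/3 − m·cos²θ/(M+m))) = 9.782464232
ẍ = temp − m·l·θ̈·cosθ/(M+m) = -8.226152498
Euler: x'=-0.057555832+0.031989·0.983004483=-0.026110502, ẋ'=0.983004483+0.031989·-8.226152498=0.719858091
       θ'=0.280008090+0.031989·-1.972357700=0.216914340, θ̇'=-1.972357700+0.031989·9.782464232=-1.659426452

(-0.026110502, 0.719858091, 0.216914340, -1.659426452)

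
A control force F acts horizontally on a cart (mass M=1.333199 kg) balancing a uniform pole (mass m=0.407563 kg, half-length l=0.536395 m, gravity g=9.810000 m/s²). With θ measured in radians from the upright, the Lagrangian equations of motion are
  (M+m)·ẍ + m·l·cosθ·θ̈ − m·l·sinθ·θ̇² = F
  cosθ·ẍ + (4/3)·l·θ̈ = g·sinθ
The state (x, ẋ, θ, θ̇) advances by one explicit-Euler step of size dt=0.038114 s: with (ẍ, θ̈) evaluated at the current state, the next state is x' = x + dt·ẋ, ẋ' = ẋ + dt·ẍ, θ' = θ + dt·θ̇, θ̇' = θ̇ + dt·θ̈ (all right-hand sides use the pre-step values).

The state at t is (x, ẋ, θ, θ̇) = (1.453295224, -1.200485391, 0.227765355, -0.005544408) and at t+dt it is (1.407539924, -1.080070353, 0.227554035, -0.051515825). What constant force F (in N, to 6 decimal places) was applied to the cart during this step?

ẍ = (ẋ'−ẋ)/dt = (-1.080070353−-1.200485391)/0.038114 = 3.159339
θ̈ = (θ̇'−θ̇)/dt = (-0.051515825−-0.005544408)/0.038114 = -1.206156
sinθ=0.225801, cosθ=0.974173
F = (M+m)·ẍ + m·l·cosθ·θ̈ − m·l·sinθ·θ̇² = 5.499657 + -0.256873 − 0.000002 = 5.242782

F = 5.242782 N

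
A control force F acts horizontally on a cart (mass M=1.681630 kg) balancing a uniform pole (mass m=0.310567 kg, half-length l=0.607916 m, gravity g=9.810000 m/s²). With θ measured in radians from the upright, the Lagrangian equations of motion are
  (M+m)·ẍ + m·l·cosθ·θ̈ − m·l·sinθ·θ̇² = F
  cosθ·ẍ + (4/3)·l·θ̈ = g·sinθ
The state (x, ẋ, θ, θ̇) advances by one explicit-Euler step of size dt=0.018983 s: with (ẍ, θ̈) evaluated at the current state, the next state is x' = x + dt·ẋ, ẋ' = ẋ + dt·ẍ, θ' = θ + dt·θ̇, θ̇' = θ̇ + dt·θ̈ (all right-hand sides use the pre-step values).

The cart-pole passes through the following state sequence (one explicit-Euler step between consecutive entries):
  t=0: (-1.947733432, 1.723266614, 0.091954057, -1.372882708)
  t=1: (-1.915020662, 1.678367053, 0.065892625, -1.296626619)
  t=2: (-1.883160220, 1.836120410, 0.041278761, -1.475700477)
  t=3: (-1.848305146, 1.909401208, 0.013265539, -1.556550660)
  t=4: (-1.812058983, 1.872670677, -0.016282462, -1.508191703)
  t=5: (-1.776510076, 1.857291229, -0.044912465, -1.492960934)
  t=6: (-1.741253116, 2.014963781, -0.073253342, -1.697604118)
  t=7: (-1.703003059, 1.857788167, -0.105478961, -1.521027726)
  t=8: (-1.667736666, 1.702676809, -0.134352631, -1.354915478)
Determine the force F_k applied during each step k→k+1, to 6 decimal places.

F_0 = -3.989508 N
F_1 = 14.757598 N
F_2 = 6.870163 N
F_3 = -3.379884 N
F_4 = -1.455565 N
F_5 = 14.532795 N
F_6 = -14.703729 N
F_7 = -14.589472 N

step 0→1:
  ẍ = (ẋ'−ẋ)/dt = (1.678367053−1.723266614)/0.018983 = -2.365251
  θ̈ = (θ̇'−θ̇)/dt = (-1.296626619−-1.372882708)/0.018983 = 4.017073
  sinθ=0.091825, cosθ=0.995775
  F = (M+m)·ẍ + m·l·cosθ·θ̈ − m·l·sinθ·θ̇² = -4.712046 + 0.755214 − 0.032676 = -3.989508
step 1→2:
  ẍ = (ẋ'−ẋ)/dt = (1.836120410−1.678367053)/0.018983 = 8.310244
  θ̈ = (θ̇'−θ̇)/dt = (-1.475700477−-1.296626619)/0.018983 = -9.433380
  sinθ=0.065845, cosθ=0.997830
  F = (M+m)·ẍ + m·l·cosθ·θ̈ − m·l·sinθ·θ̇² = 16.555643 + -1.777144 − 0.020900 = 14.757598
step 2→3:
  ẍ = (ẋ'−ẋ)/dt = (1.909401208−1.836120410)/0.018983 = 3.860338
  θ̈ = (θ̇'−θ̇)/dt = (-1.556550660−-1.475700477)/0.018983 = -4.259084
  sinθ=0.041267, cosθ=0.999148
  F = (M+m)·ẍ + m·l·cosθ·θ̈ − m·l·sinθ·θ̇² = 7.690554 + -0.803424 − 0.016967 = 6.870163
step 3→4:
  ẍ = (ẋ'−ẋ)/dt = (1.872670677−1.909401208)/0.018983 = -1.934917
  θ̈ = (θ̇'−θ̇)/dt = (-1.508191703−-1.556550660)/0.018983 = 2.547488
  sinθ=0.013265, cosθ=0.999912
  F = (M+m)·ẍ + m·l·cosθ·θ̈ − m·l·sinθ·θ̇² = -3.854736 + 0.480920 − 0.006068 = -3.379884
step 4→5:
  ẍ = (ẋ'−ẋ)/dt = (1.857291229−1.872670677)/0.018983 = -0.810170
  θ̈ = (θ̇'−θ̇)/dt = (-1.492960934−-1.508191703)/0.018983 = 0.802337
  sinθ=-0.016282, cosθ=0.999867
  F = (M+m)·ẍ + m·l·cosθ·θ̈ − m·l·sinθ·θ̇² = -1.614017 + 0.151460 − -0.006992 = -1.455565
step 5→6:
  ẍ = (ẋ'−ẋ)/dt = (2.014963781−1.857291229)/0.018983 = 8.305987
  θ̈ = (θ̇'−θ̇)/dt = (-1.697604118−-1.492960934)/0.018983 = -10.780339
  sinθ=-0.044897, cosθ=0.998992
  F = (M+m)·ẍ + m·l·cosθ·θ̈ − m·l·sinθ·θ̇² = 16.547162 + -2.033261 − -0.018894 = 14.532795
step 6→7:
  ẍ = (ẋ'−ẋ)/dt = (1.857788167−2.014963781)/0.018983 = -8.279809
  θ̈ = (θ̇'−θ̇)/dt = (-1.521027726−-1.697604118)/0.018983 = 9.301817
  sinθ=-0.073188, cosθ=0.997318
  F = (M+m)·ẍ + m·l·cosθ·θ̈ − m·l·sinθ·θ̇² = -16.495011 + 1.751461 − -0.039821 = -14.703729
step 7→8:
  ẍ = (ẋ'−ẋ)/dt = (1.702676809−1.857788167)/0.018983 = -8.171067
  θ̈ = (θ̇'−θ̇)/dt = (-1.354915478−-1.521027726)/0.018983 = 8.750579
  sinθ=-0.105283, cosθ=0.994442
  F = (M+m)·ẍ + m·l·cosθ·θ̈ − m·l·sinθ·θ̇² = -16.278374 + 1.642916 − -0.045987 = -14.589472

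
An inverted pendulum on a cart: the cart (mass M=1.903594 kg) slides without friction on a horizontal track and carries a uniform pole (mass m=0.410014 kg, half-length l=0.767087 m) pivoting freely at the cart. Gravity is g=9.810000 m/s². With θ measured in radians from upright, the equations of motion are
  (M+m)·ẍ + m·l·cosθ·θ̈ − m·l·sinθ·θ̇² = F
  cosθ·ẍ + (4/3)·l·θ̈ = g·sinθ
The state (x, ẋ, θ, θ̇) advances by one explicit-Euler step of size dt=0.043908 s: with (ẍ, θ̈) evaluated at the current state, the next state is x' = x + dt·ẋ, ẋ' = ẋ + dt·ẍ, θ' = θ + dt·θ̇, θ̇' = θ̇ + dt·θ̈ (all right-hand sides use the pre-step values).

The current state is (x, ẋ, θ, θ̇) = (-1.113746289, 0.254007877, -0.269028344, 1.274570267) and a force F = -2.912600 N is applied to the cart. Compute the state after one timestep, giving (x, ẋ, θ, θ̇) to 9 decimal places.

(-1.102593311, 0.204738484, -0.213064513, 1.209071843)

sinθ=-0.265794857, cosθ=0.964029613
temp = (F + m·l·θ̇²·sinθ)/(M+m) = (-2.912600 + -0.135805528)/2.313608 = -1.317598110
θ̈ = (g·sinθ − cosθ·temp)/(l·(4/3 − m·cos²θ/(M+m))) = -1.491719596
ẍ = temp − m·l·θ̈·cosθ/(M+m) = -1.122105160
Euler: x'=-1.113746289+0.043908·0.254007877=-1.102593311, ẋ'=0.254007877+0.043908·-1.122105160=0.204738484
       θ'=-0.269028344+0.043908·1.274570267=-0.213064513, θ̇'=1.274570267+0.043908·-1.491719596=1.209071843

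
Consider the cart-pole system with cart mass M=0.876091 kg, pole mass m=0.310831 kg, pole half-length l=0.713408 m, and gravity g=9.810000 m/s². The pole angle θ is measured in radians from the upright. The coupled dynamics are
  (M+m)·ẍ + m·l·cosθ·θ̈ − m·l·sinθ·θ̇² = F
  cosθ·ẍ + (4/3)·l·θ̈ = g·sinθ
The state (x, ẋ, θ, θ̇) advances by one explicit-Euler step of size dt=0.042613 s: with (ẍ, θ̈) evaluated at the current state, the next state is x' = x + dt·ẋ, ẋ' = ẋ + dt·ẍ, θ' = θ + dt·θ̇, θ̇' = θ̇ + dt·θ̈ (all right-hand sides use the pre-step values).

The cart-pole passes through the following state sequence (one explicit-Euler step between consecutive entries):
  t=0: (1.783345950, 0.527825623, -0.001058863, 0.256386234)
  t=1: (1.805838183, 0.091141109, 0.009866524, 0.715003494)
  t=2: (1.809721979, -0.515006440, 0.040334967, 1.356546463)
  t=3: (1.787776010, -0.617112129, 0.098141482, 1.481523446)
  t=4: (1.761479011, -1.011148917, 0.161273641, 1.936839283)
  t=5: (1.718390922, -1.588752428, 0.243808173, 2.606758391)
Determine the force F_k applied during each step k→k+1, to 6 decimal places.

step 0→1:
  ẍ = (ẋ'−ẋ)/dt = (0.091141109−0.527825623)/0.042613 = -10.247683
  θ̈ = (θ̇'−θ̇)/dt = (0.715003494−0.256386234)/0.042613 = 10.762379
  sinθ=-0.001059, cosθ=0.999999
  F = (M+m)·ẍ + m·l·cosθ·θ̈ − m·l·sinθ·θ̇² = -12.163200 + 2.386549 − -0.000015 = -9.776636
step 1→2:
  ẍ = (ẋ'−ẋ)/dt = (-0.515006440−0.091141109)/0.042613 = -14.224475
  θ̈ = (θ̇'−θ̇)/dt = (1.356546463−0.715003494)/0.042613 = 15.055100
  sinθ=0.009866, cosθ=0.999951
  F = (M+m)·ẍ + m·l·cosθ·θ̈ − m·l·sinθ·θ̇² = -16.883342 + 3.338296 − 0.001118 = -13.546165
step 2→3:
  ẍ = (ẋ'−ẋ)/dt = (-0.617112129−-0.515006440)/0.042613 = -2.396116
  θ̈ = (θ̇'−θ̇)/dt = (1.481523446−1.356546463)/0.042613 = 2.932837
  sinθ=0.040324, cosθ=0.999187
  F = (M+m)·ẍ + m·l·cosθ·θ̈ − m·l·sinθ·θ̇² = -2.844003 + 0.649826 − 0.016455 = -2.210632
step 3→4:
  ẍ = (ẋ'−ẋ)/dt = (-1.011148917−-0.617112129)/0.042613 = -9.246868
  θ̈ = (θ̇'−θ̇)/dt = (1.936839283−1.481523446)/0.042613 = 10.684905
  sinθ=0.097984, cosθ=0.995188
  F = (M+m)·ẍ + m·l·cosθ·θ̈ − m·l·sinθ·θ̇² = -10.975311 + 2.357969 − 0.047691 = -8.665033
step 4→5:
  ẍ = (ẋ'−ẋ)/dt = (-1.588752428−-1.011148917)/0.042613 = -13.554631
  θ̈ = (θ̇'−θ̇)/dt = (2.606758391−1.936839283)/0.042613 = 15.721003
  sinθ=0.160575, cosθ=0.987024
  F = (M+m)·ẍ + m·l·cosθ·θ̈ − m·l·sinθ·θ̇² = -16.088290 + 3.440884 − 0.133576 = -12.780982

F_0 = -9.776636 N
F_1 = -13.546165 N
F_2 = -2.210632 N
F_3 = -8.665033 N
F_4 = -12.780982 N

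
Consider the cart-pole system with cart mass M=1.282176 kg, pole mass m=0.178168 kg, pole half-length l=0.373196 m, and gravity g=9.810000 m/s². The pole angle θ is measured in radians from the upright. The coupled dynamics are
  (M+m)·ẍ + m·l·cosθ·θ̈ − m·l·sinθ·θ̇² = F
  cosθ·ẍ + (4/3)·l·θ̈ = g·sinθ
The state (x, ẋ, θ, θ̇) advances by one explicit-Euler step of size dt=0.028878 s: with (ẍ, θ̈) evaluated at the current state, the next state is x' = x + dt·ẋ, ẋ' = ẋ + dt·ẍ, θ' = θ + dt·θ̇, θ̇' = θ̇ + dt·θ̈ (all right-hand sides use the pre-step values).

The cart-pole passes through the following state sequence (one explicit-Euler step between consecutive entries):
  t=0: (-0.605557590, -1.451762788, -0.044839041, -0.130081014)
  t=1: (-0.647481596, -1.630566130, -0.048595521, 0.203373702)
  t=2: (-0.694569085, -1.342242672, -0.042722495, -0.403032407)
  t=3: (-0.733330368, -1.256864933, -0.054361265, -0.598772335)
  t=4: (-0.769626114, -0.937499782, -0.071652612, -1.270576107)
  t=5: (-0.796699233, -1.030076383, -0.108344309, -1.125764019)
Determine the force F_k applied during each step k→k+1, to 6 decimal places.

step 0→1:
  ẍ = (ẋ'−ẋ)/dt = (-1.630566130−-1.451762788)/0.028878 = -6.191680
  θ̈ = (θ̇'−θ̇)/dt = (0.203373702−-0.130081014)/0.028878 = 11.547016
  sinθ=-0.044824, cosθ=0.998995
  F = (M+m)·ẍ + m·l·cosθ·θ̈ − m·l·sinθ·θ̇² = -9.041983 + 0.767008 − -0.000050 = -8.274925
step 1→2:
  ẍ = (ẋ'−ẋ)/dt = (-1.342242672−-1.630566130)/0.028878 = 9.984191
  θ̈ = (θ̇'−θ̇)/dt = (-0.403032407−0.203373702)/0.028878 = -20.998896
  sinθ=-0.048576, cosθ=0.998819
  F = (M+m)·ẍ + m·l·cosθ·θ̈ − m·l·sinθ·θ̇² = 14.580353 + -1.394602 − -0.000134 = 13.185885
step 2→3:
  ẍ = (ẋ'−ẋ)/dt = (-1.256864933−-1.342242672)/0.028878 = 2.956498
  θ̈ = (θ̇'−θ̇)/dt = (-0.598772335−-0.403032407)/0.028878 = -6.778168
  sinθ=-0.042709, cosθ=0.999088
  F = (M+m)·ẍ + m·l·cosθ·θ̈ − m·l·sinθ·θ̇² = 4.317504 + -0.450280 − -0.000461 = 3.867685
step 3→4:
  ẍ = (ẋ'−ẋ)/dt = (-0.937499782−-1.256864933)/0.028878 = 11.059116
  θ̈ = (θ̇'−θ̇)/dt = (-1.270576107−-0.598772335)/0.028878 = -23.263514
  sinθ=-0.054334, cosθ=0.998523
  F = (M+m)·ẍ + m·l·cosθ·θ̈ − m·l·sinθ·θ̇² = 16.150114 + -1.544543 − -0.001295 = 14.606866
step 4→5:
  ẍ = (ẋ'−ẋ)/dt = (-1.030076383−-0.937499782)/0.028878 = -3.205783
  θ̈ = (θ̇'−θ̇)/dt = (-1.125764019−-1.270576107)/0.028878 = 5.014616
  sinθ=-0.071591, cosθ=0.997434
  F = (M+m)·ẍ + m·l·cosθ·θ̈ − m·l·sinθ·θ̇² = -4.681546 + 0.332574 − -0.007685 = -4.341287

F_0 = -8.274925 N
F_1 = 13.185885 N
F_2 = 3.867685 N
F_3 = 14.606866 N
F_4 = -4.341287 N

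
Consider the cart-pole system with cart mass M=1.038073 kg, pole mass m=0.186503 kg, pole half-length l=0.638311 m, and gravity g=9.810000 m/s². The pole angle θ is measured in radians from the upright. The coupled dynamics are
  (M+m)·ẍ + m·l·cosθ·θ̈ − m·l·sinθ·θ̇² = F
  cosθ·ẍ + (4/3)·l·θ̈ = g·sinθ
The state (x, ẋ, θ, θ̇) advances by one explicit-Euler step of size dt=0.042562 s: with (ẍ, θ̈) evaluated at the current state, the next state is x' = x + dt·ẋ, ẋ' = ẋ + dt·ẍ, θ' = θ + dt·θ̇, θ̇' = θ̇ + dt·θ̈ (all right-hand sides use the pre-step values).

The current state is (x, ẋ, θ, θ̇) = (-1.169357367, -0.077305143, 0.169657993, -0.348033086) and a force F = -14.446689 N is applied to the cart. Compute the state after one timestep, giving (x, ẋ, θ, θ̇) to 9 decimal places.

sinθ=0.168845262, cosθ=0.985642571
temp = (F + m·l·θ̇²·sinθ)/(M+m) = (-14.446689 + 0.002434715)/1.224576 = -11.795310610
θ̈ = (g·sinθ − cosθ·temp)/(l·(4/3 − m·cos²θ/(M+m))) = 17.554408209
ẍ = temp − m·l·θ̈·cosθ/(M+m) = -13.477357325
Euler: x'=-1.169357367+0.042562·-0.077305143=-1.172647628, ẋ'=-0.077305143+0.042562·-13.477357325=-0.650928425
       θ'=0.169657993+0.042562·-0.348033086=0.154845009, θ̇'=-0.348033086+0.042562·17.554408209=0.399117636

(-1.172647628, -0.650928425, 0.154845009, 0.399117636)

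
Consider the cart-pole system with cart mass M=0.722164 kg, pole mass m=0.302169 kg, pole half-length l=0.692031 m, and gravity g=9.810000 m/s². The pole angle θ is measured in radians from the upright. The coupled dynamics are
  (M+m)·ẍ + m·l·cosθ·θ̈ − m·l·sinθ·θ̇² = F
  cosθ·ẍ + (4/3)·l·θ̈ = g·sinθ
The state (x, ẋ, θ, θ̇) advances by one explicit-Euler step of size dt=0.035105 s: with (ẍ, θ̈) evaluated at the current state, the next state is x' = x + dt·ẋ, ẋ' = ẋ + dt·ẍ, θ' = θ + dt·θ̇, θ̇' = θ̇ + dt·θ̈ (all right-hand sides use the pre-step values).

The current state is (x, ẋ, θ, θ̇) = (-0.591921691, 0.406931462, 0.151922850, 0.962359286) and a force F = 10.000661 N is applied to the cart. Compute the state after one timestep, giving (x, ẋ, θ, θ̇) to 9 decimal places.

sinθ=0.151339114, cosθ=0.988481903
temp = (F + m·l·θ̇²·sinθ)/(M+m) = (10.000661 + 0.029309008)/1.024333 = 9.791708369
θ̈ = (g·sinθ − cosθ·temp)/(l·(4/3 − m·cos²θ/(M+m))) = -11.329962445
ẍ = temp − m·l·θ̈·cosθ/(M+m) = 12.077999257
Euler: x'=-0.591921691+0.035105·0.406931462=-0.577636362, ẋ'=0.406931462+0.035105·12.077999257=0.830929626
       θ'=0.151922850+0.035105·0.962359286=0.185706473, θ̇'=0.962359286+0.035105·-11.329962445=0.564620954

(-0.577636362, 0.830929626, 0.185706473, 0.564620954)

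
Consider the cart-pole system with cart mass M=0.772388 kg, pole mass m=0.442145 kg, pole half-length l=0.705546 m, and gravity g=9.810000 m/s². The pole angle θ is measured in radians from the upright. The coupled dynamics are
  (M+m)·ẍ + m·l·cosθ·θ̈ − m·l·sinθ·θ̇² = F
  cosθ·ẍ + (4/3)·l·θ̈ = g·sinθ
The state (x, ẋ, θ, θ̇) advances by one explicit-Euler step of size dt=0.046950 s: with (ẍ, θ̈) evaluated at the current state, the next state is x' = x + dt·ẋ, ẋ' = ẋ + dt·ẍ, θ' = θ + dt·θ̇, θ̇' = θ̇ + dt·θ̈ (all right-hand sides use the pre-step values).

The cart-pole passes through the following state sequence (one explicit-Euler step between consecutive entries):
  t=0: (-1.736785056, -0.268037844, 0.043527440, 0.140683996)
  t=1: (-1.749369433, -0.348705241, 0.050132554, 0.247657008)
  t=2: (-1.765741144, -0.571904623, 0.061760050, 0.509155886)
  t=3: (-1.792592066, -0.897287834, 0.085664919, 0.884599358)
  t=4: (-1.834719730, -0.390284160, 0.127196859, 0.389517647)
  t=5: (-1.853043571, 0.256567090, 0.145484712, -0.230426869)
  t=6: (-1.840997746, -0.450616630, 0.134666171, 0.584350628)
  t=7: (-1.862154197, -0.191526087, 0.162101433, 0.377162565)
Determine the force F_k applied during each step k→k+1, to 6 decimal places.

step 0→1:
  ẍ = (ẋ'−ẋ)/dt = (-0.348705241−-0.268037844)/0.046950 = -1.718155
  θ̈ = (θ̇'−θ̇)/dt = (0.247657008−0.140683996)/0.046950 = 2.278445
  sinθ=0.043514, cosθ=0.999053
  F = (M+m)·ẍ + m·l·cosθ·θ̈ − m·l·sinθ·θ̇² = -2.086756 + 0.710096 − 0.000269 = -1.376929
step 1→2:
  ẍ = (ẋ'−ẋ)/dt = (-0.571904623−-0.348705241)/0.046950 = -4.753980
  θ̈ = (θ̇'−θ̇)/dt = (0.509155886−0.247657008)/0.046950 = 5.569731
  sinθ=0.050112, cosθ=0.998744
  F = (M+m)·ẍ + m·l·cosθ·θ̈ − m·l·sinθ·θ̇² = -5.773866 + 1.735315 − 0.000959 = -4.039510
step 2→3:
  ẍ = (ẋ'−ẋ)/dt = (-0.897287834−-0.571904623)/0.046950 = -6.930420
  θ̈ = (θ̇'−θ̇)/dt = (0.884599358−0.509155886)/0.046950 = 7.996666
  sinθ=0.061721, cosθ=0.998093
  F = (M+m)·ẍ + m·l·cosθ·θ̈ − m·l·sinθ·θ̇² = -8.417224 + 2.489833 − 0.004991 = -5.932382
step 3→4:
  ẍ = (ẋ'−ẋ)/dt = (-0.390284160−-0.897287834)/0.046950 = 10.798800
  θ̈ = (θ̇'−θ̇)/dt = (0.389517647−0.884599358)/0.046950 = -10.544871
  sinθ=0.085560, cosθ=0.996333
  F = (M+m)·ẍ + m·l·cosθ·θ̈ − m·l·sinθ·θ̇² = 13.115499 + -3.277448 − 0.020886 = 9.817165
step 4→5:
  ẍ = (ẋ'−ẋ)/dt = (0.256567090−-0.390284160)/0.046950 = 13.777449
  θ̈ = (θ̇'−θ̇)/dt = (-0.230426869−0.389517647)/0.046950 = -13.204356
  sinθ=0.126854, cosθ=0.991921
  F = (M+m)·ẍ + m·l·cosθ·θ̈ − m·l·sinθ·θ̇² = 16.733167 + -4.085870 − 0.006004 = 12.641293
step 5→6:
  ẍ = (ẋ'−ẋ)/dt = (-0.450616630−0.256567090)/0.046950 = -15.062486
  θ̈ = (θ̇'−θ̇)/dt = (0.584350628−-0.230426869)/0.046950 = 17.354153
  sinθ=0.144972, cosθ=0.989436
  F = (M+m)·ẍ + m·l·cosθ·θ̈ − m·l·sinθ·θ̇² = -18.293886 + 5.356500 − 0.002401 = -12.939788
step 6→7:
  ẍ = (ẋ'−ẋ)/dt = (-0.191526087−-0.450616630)/0.046950 = 5.518435
  θ̈ = (θ̇'−θ̇)/dt = (0.377162565−0.584350628)/0.046950 = -4.412951
  sinθ=0.134260, cosθ=0.990946
  F = (M+m)·ẍ + m·l·cosθ·θ̈ − m·l·sinθ·θ̇² = 6.702322 + -1.364172 − 0.014302 = 5.323848

F_0 = -1.376929 N
F_1 = -4.039510 N
F_2 = -5.932382 N
F_3 = 9.817165 N
F_4 = 12.641293 N
F_5 = -12.939788 N
F_6 = 5.323848 N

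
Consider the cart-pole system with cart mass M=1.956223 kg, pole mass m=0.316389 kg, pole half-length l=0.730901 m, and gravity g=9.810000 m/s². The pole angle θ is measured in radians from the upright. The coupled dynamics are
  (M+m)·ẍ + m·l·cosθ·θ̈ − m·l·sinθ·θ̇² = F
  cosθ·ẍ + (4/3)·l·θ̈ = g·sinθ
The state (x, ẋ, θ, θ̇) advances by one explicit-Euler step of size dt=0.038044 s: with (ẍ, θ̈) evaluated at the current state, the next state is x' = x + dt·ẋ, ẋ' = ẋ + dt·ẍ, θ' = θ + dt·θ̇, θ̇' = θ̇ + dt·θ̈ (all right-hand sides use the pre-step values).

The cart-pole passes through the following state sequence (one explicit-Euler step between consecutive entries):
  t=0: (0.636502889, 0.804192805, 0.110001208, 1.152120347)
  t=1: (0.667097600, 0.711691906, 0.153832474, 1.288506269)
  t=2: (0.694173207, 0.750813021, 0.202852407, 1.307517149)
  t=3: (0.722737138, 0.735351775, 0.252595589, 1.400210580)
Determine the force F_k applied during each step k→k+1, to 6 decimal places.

F_0 = -4.735363 N
F_1 = 2.392319 N
F_2 = -0.451366 N

step 0→1:
  ẍ = (ẋ'−ẋ)/dt = (0.711691906−0.804192805)/0.038044 = -2.431419
  θ̈ = (θ̇'−θ̇)/dt = (1.288506269−1.152120347)/0.038044 = 3.584952
  sinθ=0.109780, cosθ=0.993956
  F = (M+m)·ẍ + m·l·cosθ·θ̈ − m·l·sinθ·θ̇² = -5.525672 + 0.824006 − 0.033697 = -4.735363
step 1→2:
  ẍ = (ẋ'−ẋ)/dt = (0.750813021−0.711691906)/0.038044 = 1.028312
  θ̈ = (θ̇'−θ̇)/dt = (1.307517149−1.288506269)/0.038044 = 0.499708
  sinθ=0.153226, cosθ=0.988191
  F = (M+m)·ẍ + m·l·cosθ·θ̈ − m·l·sinθ·θ̇² = 2.336955 + 0.114192 − 0.058828 = 2.392319
step 2→3:
  ẍ = (ẋ'−ẋ)/dt = (0.735351775−0.750813021)/0.038044 = -0.406404
  θ̈ = (θ̇'−θ̇)/dt = (1.400210580−1.307517149)/0.038044 = 2.436480
  sinθ=0.201464, cosθ=0.979496
  F = (M+m)·ẍ + m·l·cosθ·θ̈ − m·l·sinθ·θ̇² = -0.923599 + 0.551881 − 0.079648 = -0.451366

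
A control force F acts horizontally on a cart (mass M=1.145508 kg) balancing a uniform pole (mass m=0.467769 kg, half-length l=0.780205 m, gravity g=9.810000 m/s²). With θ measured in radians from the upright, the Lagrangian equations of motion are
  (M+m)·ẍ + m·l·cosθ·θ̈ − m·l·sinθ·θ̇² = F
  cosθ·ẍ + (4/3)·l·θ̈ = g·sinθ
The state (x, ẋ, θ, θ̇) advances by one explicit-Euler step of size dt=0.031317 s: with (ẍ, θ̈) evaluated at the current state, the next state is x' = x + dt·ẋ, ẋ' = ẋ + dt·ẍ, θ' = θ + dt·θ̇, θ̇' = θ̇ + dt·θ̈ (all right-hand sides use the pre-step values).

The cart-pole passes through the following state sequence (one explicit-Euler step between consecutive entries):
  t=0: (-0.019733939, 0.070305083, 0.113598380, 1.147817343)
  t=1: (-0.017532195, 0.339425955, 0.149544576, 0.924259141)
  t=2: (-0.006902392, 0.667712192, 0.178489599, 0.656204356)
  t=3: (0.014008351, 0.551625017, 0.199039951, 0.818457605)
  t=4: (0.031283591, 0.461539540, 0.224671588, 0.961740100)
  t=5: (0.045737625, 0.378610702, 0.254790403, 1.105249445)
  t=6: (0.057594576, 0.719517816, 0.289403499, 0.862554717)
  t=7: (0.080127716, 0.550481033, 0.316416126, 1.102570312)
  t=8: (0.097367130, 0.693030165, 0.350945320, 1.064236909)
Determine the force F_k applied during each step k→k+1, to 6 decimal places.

F_0 = 11.220636 N
F_1 = 13.776087 N
F_2 = -4.147270 N
F_3 = -3.052250 N
F_4 = -2.716867 N
F_5 = 14.712306 N
F_6 = -6.104592 N
F_7 = 6.780739 N

step 0→1:
  ẍ = (ẋ'−ẋ)/dt = (0.339425955−0.070305083)/0.031317 = 8.593444
  θ̈ = (θ̇'−θ̇)/dt = (0.924259141−1.147817343)/0.031317 = -7.138557
  sinθ=0.113354, cosθ=0.993555
  F = (M+m)·ẍ + m·l·cosθ·θ̈ − m·l·sinθ·θ̇² = 13.863605 + -2.588465 − 0.054503 = 11.220636
step 1→2:
  ẍ = (ẋ'−ẋ)/dt = (0.667712192−0.339425955)/0.031317 = 10.482685
  θ̈ = (θ̇'−θ̇)/dt = (0.656204356−0.924259141)/0.031317 = -8.559402
  sinθ=0.148988, cosθ=0.988839
  F = (M+m)·ẍ + m·l·cosθ·θ̈ − m·l·sinθ·θ̇² = 16.911474 + -3.088938 − 0.046449 = 13.776087
step 2→3:
  ẍ = (ẋ'−ẋ)/dt = (0.551625017−0.667712192)/0.031317 = -3.706842
  θ̈ = (θ̇'−θ̇)/dt = (0.818457605−0.656204356)/0.031317 = 5.180996
  sinθ=0.177543, cosθ=0.984113
  F = (M+m)·ẍ + m·l·cosθ·θ̈ − m·l·sinθ·θ̇² = -5.980163 + 1.860794 − 0.027901 = -4.147270
step 3→4:
  ẍ = (ẋ'−ẋ)/dt = (0.461539540−0.551625017)/0.031317 = -2.876568
  θ̈ = (θ̇'−θ̇)/dt = (0.961740100−0.818457605)/0.031317 = 4.575231
  sinθ=0.197728, cosθ=0.980257
  F = (M+m)·ẍ + m·l·cosθ·θ̈ − m·l·sinθ·θ̇² = -4.640701 + 1.636790 − 0.048339 = -3.052250
step 4→5:
  ẍ = (ẋ'−ẋ)/dt = (0.378610702−0.461539540)/0.031317 = -2.648045
  θ̈ = (θ̇'−θ̇)/dt = (1.105249445−0.961740100)/0.031317 = 4.582474
  sinθ=0.222786, cosθ=0.974867
  F = (M+m)·ẍ + m·l·cosθ·θ̈ − m·l·sinθ·θ̇² = -4.272031 + 1.630368 − 0.075205 = -2.716867
step 5→6:
  ẍ = (ẋ'−ẋ)/dt = (0.719517816−0.378610702)/0.031317 = 10.885689
  θ̈ = (θ̇'−θ̇)/dt = (0.862554717−1.105249445)/0.031317 = -7.749616
  sinθ=0.252043, cosθ=0.967716
  F = (M+m)·ẍ + m·l·cosθ·θ̈ − m·l·sinθ·θ̇² = 17.561631 + -2.736959 − 0.112366 = 14.712306
step 6→7:
  ẍ = (ẋ'−ẋ)/dt = (0.550481033−0.719517816)/0.031317 = -5.397605
  θ̈ = (θ̇'−θ̇)/dt = (1.102570312−0.862554717)/0.031317 = 7.664067
  sinθ=0.285381, cosθ=0.958414
  F = (M+m)·ẍ + m·l·cosθ·θ̈ − m·l·sinθ·θ̇² = -8.707831 + 2.680728 − 0.077489 = -6.104592
step 7→8:
  ẍ = (ẋ'−ẋ)/dt = (0.693030165−0.550481033)/0.031317 = 4.551813
  θ̈ = (θ̇'−θ̇)/dt = (1.064236909−1.102570312)/0.031317 = -1.224045
  sinθ=0.311163, cosθ=0.950357
  F = (M+m)·ẍ + m·l·cosθ·θ̈ − m·l·sinθ·θ̇² = 7.343335 + -0.424545 − 0.138051 = 6.780739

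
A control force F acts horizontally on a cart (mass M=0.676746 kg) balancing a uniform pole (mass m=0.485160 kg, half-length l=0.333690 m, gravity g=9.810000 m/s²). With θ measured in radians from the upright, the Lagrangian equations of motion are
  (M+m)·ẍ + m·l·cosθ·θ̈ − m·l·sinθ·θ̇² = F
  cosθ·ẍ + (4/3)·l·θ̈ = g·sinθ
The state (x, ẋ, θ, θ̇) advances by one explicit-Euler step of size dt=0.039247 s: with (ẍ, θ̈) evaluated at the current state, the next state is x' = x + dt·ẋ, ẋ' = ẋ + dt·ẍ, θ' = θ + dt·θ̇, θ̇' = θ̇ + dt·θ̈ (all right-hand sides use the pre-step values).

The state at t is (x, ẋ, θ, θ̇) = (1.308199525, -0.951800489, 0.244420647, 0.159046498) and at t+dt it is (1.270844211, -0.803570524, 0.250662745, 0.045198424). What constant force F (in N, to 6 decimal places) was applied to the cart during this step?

F = 3.931689 N

ẍ = (ẋ'−ẋ)/dt = (-0.803570524−-0.951800489)/0.039247 = 3.776848
θ̈ = (θ̇'−θ̇)/dt = (0.045198424−0.159046498)/0.039247 = -2.900810
sinθ=0.241994, cosθ=0.970278
F = (M+m)·ẍ + m·l·cosθ·θ̈ − m·l·sinθ·θ̇² = 4.388343 + -0.455663 − 0.000991 = 3.931689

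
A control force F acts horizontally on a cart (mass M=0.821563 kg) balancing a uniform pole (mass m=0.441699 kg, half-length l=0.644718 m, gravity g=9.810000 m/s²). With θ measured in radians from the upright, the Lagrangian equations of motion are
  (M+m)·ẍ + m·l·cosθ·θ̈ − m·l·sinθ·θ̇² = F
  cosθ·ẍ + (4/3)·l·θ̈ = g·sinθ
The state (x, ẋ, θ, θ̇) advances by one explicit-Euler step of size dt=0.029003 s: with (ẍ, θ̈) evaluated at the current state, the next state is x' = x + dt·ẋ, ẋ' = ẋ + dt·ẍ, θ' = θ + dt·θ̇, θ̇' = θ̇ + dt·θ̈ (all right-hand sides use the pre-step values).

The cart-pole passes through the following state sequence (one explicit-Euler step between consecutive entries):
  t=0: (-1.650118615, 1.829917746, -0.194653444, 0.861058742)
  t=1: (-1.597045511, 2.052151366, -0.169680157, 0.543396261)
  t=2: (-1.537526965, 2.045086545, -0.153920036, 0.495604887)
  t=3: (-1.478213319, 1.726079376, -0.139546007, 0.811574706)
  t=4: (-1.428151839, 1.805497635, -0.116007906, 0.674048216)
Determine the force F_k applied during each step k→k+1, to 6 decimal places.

F_0 = 6.660379 N
F_1 = -0.756027 N
F_2 = -10.818303 N
F_3 = 2.148048 N

step 0→1:
  ẍ = (ẋ'−ẋ)/dt = (2.052151366−1.829917746)/0.029003 = 7.662436
  θ̈ = (θ̇'−θ̇)/dt = (0.543396261−0.861058742)/0.029003 = -10.952746
  sinθ=-0.193427, cosθ=0.981115
  F = (M+m)·ẍ + m·l·cosθ·θ̈ − m·l·sinθ·θ̇² = 9.679664 + -3.060124 − -0.040839 = 6.660379
step 1→2:
  ẍ = (ẋ'−ẋ)/dt = (2.045086545−2.052151366)/0.029003 = -0.243589
  θ̈ = (θ̇'−θ̇)/dt = (0.495604887−0.543396261)/0.029003 = -1.647808
  sinθ=-0.168867, cosθ=0.985639
  F = (M+m)·ẍ + m·l·cosθ·θ̈ − m·l·sinθ·θ̇² = -0.307717 + -0.462509 − -0.014200 = -0.756027
step 2→3:
  ẍ = (ẋ'−ẋ)/dt = (1.726079376−2.045086545)/0.029003 = -10.999109
  θ̈ = (θ̇'−θ̇)/dt = (0.811574706−0.495604887)/0.029003 = 10.894384
  sinθ=-0.153313, cosθ=0.988178
  F = (M+m)·ẍ + m·l·cosθ·θ̈ − m·l·sinθ·θ̇² = -13.894757 + 3.065730 − -0.010724 = -10.818303
step 3→4:
  ẍ = (ẋ'−ẋ)/dt = (1.805497635−1.726079376)/0.029003 = 2.738277
  θ̈ = (θ̇'−θ̇)/dt = (0.674048216−0.811574706)/0.029003 = -4.741802
  sinθ=-0.139094, cosθ=0.990279
  F = (M+m)·ẍ + m·l·cosθ·θ̈ − m·l·sinθ·θ̇² = 3.459162 + -1.337203 − -0.026089 = 2.148048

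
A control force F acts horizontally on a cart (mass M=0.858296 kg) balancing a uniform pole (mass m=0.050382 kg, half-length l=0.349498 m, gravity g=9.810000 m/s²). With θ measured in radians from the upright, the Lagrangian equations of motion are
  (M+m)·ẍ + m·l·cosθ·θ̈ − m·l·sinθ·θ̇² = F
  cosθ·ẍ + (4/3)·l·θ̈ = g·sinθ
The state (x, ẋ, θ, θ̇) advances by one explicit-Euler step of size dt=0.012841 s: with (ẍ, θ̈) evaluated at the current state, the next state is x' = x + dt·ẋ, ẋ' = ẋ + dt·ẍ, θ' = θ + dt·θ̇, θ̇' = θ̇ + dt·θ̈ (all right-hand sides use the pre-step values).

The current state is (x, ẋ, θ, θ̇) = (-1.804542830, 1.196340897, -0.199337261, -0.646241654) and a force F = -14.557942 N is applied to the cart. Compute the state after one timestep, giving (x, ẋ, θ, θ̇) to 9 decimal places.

(-1.789180617, 0.983091186, -0.207635650, -0.251212879)

sinθ=-0.198019759, cosθ=0.980198029
temp = (F + m·l·θ̇²·sinθ)/(M+m) = (-14.557942 + -0.001456192)/0.908678 = -16.022615483
θ̈ = (g·sinθ − cosθ·temp)/(l·(4/3 − m·cos²θ/(M+m))) = 30.763085054
ẍ = temp − m·l·θ̈·cosθ/(M+m) = -16.606939579
Euler: x'=-1.804542830+0.012841·1.196340897=-1.789180617, ẋ'=1.196340897+0.012841·-16.606939579=0.983091186
       θ'=-0.199337261+0.012841·-0.646241654=-0.207635650, θ̇'=-0.646241654+0.012841·30.763085054=-0.251212879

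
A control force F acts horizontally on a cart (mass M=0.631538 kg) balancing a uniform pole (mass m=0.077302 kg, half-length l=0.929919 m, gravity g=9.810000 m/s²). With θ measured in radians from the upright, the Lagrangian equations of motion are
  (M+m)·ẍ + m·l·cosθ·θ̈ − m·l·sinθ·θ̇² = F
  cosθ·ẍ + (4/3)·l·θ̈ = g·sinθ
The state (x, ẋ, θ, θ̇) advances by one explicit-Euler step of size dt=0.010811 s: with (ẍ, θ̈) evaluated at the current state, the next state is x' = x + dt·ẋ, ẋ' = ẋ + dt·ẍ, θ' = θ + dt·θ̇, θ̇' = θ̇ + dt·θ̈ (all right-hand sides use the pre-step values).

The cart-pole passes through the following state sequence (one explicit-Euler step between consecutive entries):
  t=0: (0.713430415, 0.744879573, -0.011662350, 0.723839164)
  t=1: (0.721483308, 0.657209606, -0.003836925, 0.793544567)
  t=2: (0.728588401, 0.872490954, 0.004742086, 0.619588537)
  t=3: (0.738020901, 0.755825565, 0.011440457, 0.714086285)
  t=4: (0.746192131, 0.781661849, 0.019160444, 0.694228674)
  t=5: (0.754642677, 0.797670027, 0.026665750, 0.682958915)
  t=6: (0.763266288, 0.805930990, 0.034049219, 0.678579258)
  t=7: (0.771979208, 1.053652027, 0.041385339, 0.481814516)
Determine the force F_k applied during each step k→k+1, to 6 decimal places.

step 0→1:
  ẍ = (ẋ'−ẋ)/dt = (0.657209606−0.744879573)/0.010811 = -8.109330
  θ̈ = (θ̇'−θ̇)/dt = (0.793544567−0.723839164)/0.010811 = 6.447637
  sinθ=-0.011662, cosθ=0.999932
  F = (M+m)·ẍ + m·l·cosθ·θ̈ − m·l·sinθ·θ̇² = -5.748218 + 0.463454 − -0.000439 = -5.284324
step 1→2:
  ẍ = (ẋ'−ẋ)/dt = (0.872490954−0.657209606)/0.010811 = 19.913176
  θ̈ = (θ̇'−θ̇)/dt = (0.619588537−0.793544567)/0.010811 = -16.090651
  sinθ=-0.003837, cosθ=0.999993
  F = (M+m)·ẍ + m·l·cosθ·θ̈ − m·l·sinθ·θ̇² = 14.115256 + -1.156661 − -0.000174 = 12.958768
step 2→3:
  ẍ = (ẋ'−ẋ)/dt = (0.755825565−0.872490954)/0.010811 = -10.791360
  θ̈ = (θ̇'−θ̇)/dt = (0.714086285−0.619588537)/0.010811 = 8.740889
  sinθ=0.004742, cosθ=0.999989
  F = (M+m)·ẍ + m·l·cosθ·θ̈ − m·l·sinθ·θ̇² = -7.649347 + 0.628328 − 0.000131 = -7.021150
step 3→4:
  ẍ = (ẋ'−ẋ)/dt = (0.781661849−0.755825565)/0.010811 = 2.389814
  θ̈ = (θ̇'−θ̇)/dt = (0.694228674−0.714086285)/0.010811 = -1.836797
  sinθ=0.011440, cosθ=0.999935
  F = (M+m)·ẍ + m·l·cosθ·θ̈ − m·l·sinθ·θ̇² = 1.693996 + -0.132029 − 0.000419 = 1.561548
step 4→5:
  ẍ = (ẋ'−ẋ)/dt = (0.797670027−0.781661849)/0.010811 = 1.480730
  θ̈ = (θ̇'−θ̇)/dt = (0.682958915−0.694228674)/0.010811 = -1.042435
  sinθ=0.019159, cosθ=0.999816
  F = (M+m)·ẍ + m·l·cosθ·θ̈ − m·l·sinθ·θ̇² = 1.049601 + -0.074921 − 0.000664 = 0.974016
step 5→6:
  ẍ = (ẋ'−ẋ)/dt = (0.805930990−0.797670027)/0.010811 = 0.764126
  θ̈ = (θ̇'−θ̇)/dt = (0.678579258−0.682958915)/0.010811 = -0.405111
  sinθ=0.026663, cosθ=0.999644
  F = (M+m)·ẍ + m·l·cosθ·θ̈ − m·l·sinθ·θ̇² = 0.541643 + -0.029111 − 0.000894 = 0.511638
step 6→7:
  ẍ = (ẋ'−ẋ)/dt = (1.053652027−0.805930990)/0.010811 = 22.913795
  θ̈ = (θ̇'−θ̇)/dt = (0.481814516−0.678579258)/0.010811 = -18.200420
  sinθ=0.034043, cosθ=0.999420
  F = (M+m)·ẍ + m·l·cosθ·θ̈ − m·l·sinθ·θ̇² = 16.242214 + -1.307572 − 0.001127 = 14.933516

F_0 = -5.284324 N
F_1 = 12.958768 N
F_2 = -7.021150 N
F_3 = 1.561548 N
F_4 = 0.974016 N
F_5 = 0.511638 N
F_6 = 14.933516 N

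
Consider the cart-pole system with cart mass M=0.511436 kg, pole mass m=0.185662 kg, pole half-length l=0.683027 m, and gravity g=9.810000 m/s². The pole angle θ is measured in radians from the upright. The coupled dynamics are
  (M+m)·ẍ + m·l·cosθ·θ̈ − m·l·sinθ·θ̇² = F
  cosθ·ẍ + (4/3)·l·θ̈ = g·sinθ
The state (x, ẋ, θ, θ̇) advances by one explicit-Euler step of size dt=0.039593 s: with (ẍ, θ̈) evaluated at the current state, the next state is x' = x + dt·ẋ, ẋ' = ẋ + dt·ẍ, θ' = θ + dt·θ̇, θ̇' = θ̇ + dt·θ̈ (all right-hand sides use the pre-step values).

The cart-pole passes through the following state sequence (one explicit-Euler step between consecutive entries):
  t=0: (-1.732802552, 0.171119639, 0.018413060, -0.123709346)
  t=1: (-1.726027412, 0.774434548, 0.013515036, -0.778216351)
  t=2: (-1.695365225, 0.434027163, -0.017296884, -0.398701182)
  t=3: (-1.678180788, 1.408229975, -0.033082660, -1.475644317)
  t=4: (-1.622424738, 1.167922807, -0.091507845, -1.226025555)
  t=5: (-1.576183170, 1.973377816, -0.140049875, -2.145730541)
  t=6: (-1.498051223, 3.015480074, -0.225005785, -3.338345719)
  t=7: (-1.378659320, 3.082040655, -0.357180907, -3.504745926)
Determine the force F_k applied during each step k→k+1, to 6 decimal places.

step 0→1:
  ẍ = (ẋ'−ẋ)/dt = (0.774434548−0.171119639)/0.039593 = 15.237919
  θ̈ = (θ̇'−θ̇)/dt = (-0.778216351−-0.123709346)/0.039593 = -16.530877
  sinθ=0.018412, cosθ=0.999830
  F = (M+m)·ẍ + m·l·cosθ·θ̈ − m·l·sinθ·θ̇² = 10.622323 + -2.095961 − 0.000036 = 8.526326
step 1→2:
  ẍ = (ẋ'−ẋ)/dt = (0.434027163−0.774434548)/0.039593 = -8.597666
  θ̈ = (θ̇'−θ̇)/dt = (-0.398701182−-0.778216351)/0.039593 = 9.585411
  sinθ=0.013515, cosθ=0.999909
  F = (M+m)·ẍ + m·l·cosθ·θ̈ − m·l·sinθ·θ̇² = -5.993416 + 1.215436 − 0.001038 = -4.779018
step 2→3:
  ẍ = (ẋ'−ẋ)/dt = (1.408229975−0.434027163)/0.039593 = 24.605431
  θ̈ = (θ̇'−θ̇)/dt = (-1.475644317−-0.398701182)/0.039593 = -27.200342
  sinθ=-0.017296, cosθ=0.999850
  F = (M+m)·ẍ + m·l·cosθ·θ̈ − m·l·sinθ·θ̇² = 17.152396 + -3.448818 − -0.000349 = 13.703927
step 3→4:
  ẍ = (ẋ'−ẋ)/dt = (1.167922807−1.408229975)/0.039593 = -6.069436
  θ̈ = (θ̇'−θ̇)/dt = (-1.226025555−-1.475644317)/0.039593 = 6.304619
  sinθ=-0.033077, cosθ=0.999453
  F = (M+m)·ẍ + m·l·cosθ·θ̈ − m·l·sinθ·θ̇² = -4.230991 + 0.799065 − -0.009134 = -3.422793
step 4→5:
  ẍ = (ẋ'−ẋ)/dt = (1.973377816−1.167922807)/0.039593 = 20.343369
  θ̈ = (θ̇'−θ̇)/dt = (-2.145730541−-1.226025555)/0.039593 = -23.228980
  sinθ=-0.091380, cosθ=0.995816
  F = (M+m)·ẍ + m·l·cosθ·θ̈ − m·l·sinθ·θ̇² = 14.181322 + -2.933392 − -0.017419 = 11.265348
step 5→6:
  ẍ = (ẋ'−ẋ)/dt = (3.015480074−1.973377816)/0.039593 = 26.320366
  θ̈ = (θ̇'−θ̇)/dt = (-3.338345719−-2.145730541)/0.039593 = -30.121869
  sinθ=-0.139593, cosθ=0.990209
  F = (M+m)·ẍ + m·l·cosθ·θ̈ − m·l·sinθ·θ̇² = 18.347875 + -3.782420 − -0.081503 = 14.646958
step 6→7:
  ẍ = (ẋ'−ẋ)/dt = (3.082040655−3.015480074)/0.039593 = 1.681120
  θ̈ = (θ̇'−θ̇)/dt = (-3.504745926−-3.338345719)/0.039593 = -4.202768
  sinθ=-0.223112, cosθ=0.974793
  F = (M+m)·ẍ + m·l·cosθ·θ̈ − m·l·sinθ·θ̇² = 1.171905 + -0.519528 − -0.315316 = 0.967694

F_0 = 8.526326 N
F_1 = -4.779018 N
F_2 = 13.703927 N
F_3 = -3.422793 N
F_4 = 11.265348 N
F_5 = 14.646958 N
F_6 = 0.967694 N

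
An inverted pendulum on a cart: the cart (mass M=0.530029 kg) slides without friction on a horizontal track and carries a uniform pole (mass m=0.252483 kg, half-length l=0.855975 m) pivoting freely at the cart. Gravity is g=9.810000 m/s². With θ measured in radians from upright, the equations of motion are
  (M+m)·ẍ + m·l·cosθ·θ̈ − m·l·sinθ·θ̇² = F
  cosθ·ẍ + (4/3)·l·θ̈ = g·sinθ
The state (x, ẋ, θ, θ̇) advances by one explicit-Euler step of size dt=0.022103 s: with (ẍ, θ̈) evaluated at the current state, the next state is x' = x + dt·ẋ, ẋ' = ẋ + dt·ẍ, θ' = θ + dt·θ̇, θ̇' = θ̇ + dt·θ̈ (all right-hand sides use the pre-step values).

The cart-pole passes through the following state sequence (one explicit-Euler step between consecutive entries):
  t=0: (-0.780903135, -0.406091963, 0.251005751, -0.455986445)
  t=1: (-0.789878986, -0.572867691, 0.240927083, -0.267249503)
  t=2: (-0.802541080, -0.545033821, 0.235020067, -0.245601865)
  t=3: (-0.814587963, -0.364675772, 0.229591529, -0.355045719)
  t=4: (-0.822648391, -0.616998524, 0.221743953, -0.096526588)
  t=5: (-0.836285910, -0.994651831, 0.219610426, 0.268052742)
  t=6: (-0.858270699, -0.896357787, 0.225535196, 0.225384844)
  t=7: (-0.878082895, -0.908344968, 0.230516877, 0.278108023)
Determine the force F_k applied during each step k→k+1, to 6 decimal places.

F_0 = -4.127913 N
F_1 = 1.187272 N
F_2 = 5.341472 N
F_3 = -6.477753 N
F_4 = -9.892986 N
F_5 = 3.069340 N
F_6 = 0.075625 N

step 0→1:
  ẍ = (ẋ'−ẋ)/dt = (-0.572867691−-0.406091963)/0.022103 = -7.545389
  θ̈ = (θ̇'−θ̇)/dt = (-0.267249503−-0.455986445)/0.022103 = 8.538974
  sinθ=0.248378, cosθ=0.968663
  F = (M+m)·ẍ + m·l·cosθ·θ̈ − m·l·sinθ·θ̇² = -5.904357 + 1.787605 − 0.011161 = -4.127913
step 1→2:
  ẍ = (ẋ'−ẋ)/dt = (-0.545033821−-0.572867691)/0.022103 = 1.259280
  θ̈ = (θ̇'−θ̇)/dt = (-0.245601865−-0.267249503)/0.022103 = 0.979398
  sinθ=0.238603, cosθ=0.971117
  F = (M+m)·ẍ + m·l·cosθ·θ̈ − m·l·sinθ·θ̇² = 0.985402 + 0.205553 − 0.003683 = 1.187272
step 2→3:
  ẍ = (ẋ'−ẋ)/dt = (-0.364675772−-0.545033821)/0.022103 = 8.159890
  θ̈ = (θ̇'−θ̇)/dt = (-0.355045719−-0.245601865)/0.022103 = -4.951538
  sinθ=0.232863, cosθ=0.972510
  F = (M+m)·ẍ + m·l·cosθ·θ̈ − m·l·sinθ·θ̇² = 6.385212 + -1.040704 − 0.003036 = 5.341472
step 3→4:
  ẍ = (ẋ'−ẋ)/dt = (-0.616998524−-0.364675772)/0.022103 = -11.415769
  θ̈ = (θ̇'−θ̇)/dt = (-0.096526588−-0.355045719)/0.022103 = 11.696111
  sinθ=0.227580, cosθ=0.973759
  F = (M+m)·ẍ + m·l·cosθ·θ̈ − m·l·sinθ·θ̇² = -8.932977 + 2.461424 − 0.006200 = -6.477753
step 4→5:
  ẍ = (ẋ'−ẋ)/dt = (-0.994651831−-0.616998524)/0.022103 = -17.086066
  θ̈ = (θ̇'−θ̇)/dt = (0.268052742−-0.096526588)/0.022103 = 16.494563
  sinθ=0.219931, cosθ=0.975515
  F = (M+m)·ẍ + m·l·cosθ·θ̈ − m·l·sinθ·θ̇² = -13.370051 + 3.477508 − 0.000443 = -9.892986
step 5→6:
  ẍ = (ẋ'−ẋ)/dt = (-0.896357787−-0.994651831)/0.022103 = 4.447091
  θ̈ = (θ̇'−θ̇)/dt = (0.225384844−0.268052742)/0.022103 = -1.930412
  sinθ=0.217849, cosθ=0.975982
  F = (M+m)·ẍ + m·l·cosθ·θ̈ − m·l·sinθ·θ̇² = 3.479902 + -0.407179 − 0.003383 = 3.069340
step 6→7:
  ẍ = (ẋ'−ẋ)/dt = (-0.908344968−-0.896357787)/0.022103 = -0.542333
  θ̈ = (θ̇'−θ̇)/dt = (0.278108023−0.225384844)/0.022103 = 2.385340
  sinθ=0.223628, cosθ=0.974675
  F = (M+m)·ẍ + m·l·cosθ·θ̈ − m·l·sinθ·θ̇² = -0.424382 + 0.502462 − 0.002455 = 0.075625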